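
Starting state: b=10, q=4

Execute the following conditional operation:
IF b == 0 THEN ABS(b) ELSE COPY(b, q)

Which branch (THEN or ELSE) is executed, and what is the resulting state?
Branch: ELSE, Final state: b=4, q=4

Evaluating condition: b == 0
b = 10
Condition is False, so ELSE branch executes
After COPY(b, q): b=4, q=4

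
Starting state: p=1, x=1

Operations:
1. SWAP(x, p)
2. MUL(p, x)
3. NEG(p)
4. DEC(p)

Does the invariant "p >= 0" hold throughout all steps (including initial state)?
No, violated after step 3

The invariant is violated after step 3.

State at each step:
Initial: p=1, x=1
After step 1: p=1, x=1
After step 2: p=1, x=1
After step 3: p=-1, x=1
After step 4: p=-2, x=1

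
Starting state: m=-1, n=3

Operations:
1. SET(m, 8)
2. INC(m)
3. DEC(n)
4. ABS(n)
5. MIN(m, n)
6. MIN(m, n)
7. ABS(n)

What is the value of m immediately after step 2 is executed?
m = 9

Tracing m through execution:
Initial: m = -1
After step 1 (SET(m, 8)): m = 8
After step 2 (INC(m)): m = 9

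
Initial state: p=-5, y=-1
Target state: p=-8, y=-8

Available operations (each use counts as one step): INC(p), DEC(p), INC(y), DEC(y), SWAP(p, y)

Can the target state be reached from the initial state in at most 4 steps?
No

The target state cannot be reached within 4 steps.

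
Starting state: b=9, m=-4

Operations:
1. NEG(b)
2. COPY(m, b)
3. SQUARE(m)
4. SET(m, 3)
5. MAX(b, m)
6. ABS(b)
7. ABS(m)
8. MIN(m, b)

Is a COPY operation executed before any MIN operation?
Yes

First COPY: step 2
First MIN: step 8
Since 2 < 8, COPY comes first.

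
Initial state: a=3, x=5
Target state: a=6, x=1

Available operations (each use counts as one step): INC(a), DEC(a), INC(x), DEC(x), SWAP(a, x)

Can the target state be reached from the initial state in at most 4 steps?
Yes

Path (4 steps): DEC(a) → DEC(a) → INC(x) → SWAP(a, x)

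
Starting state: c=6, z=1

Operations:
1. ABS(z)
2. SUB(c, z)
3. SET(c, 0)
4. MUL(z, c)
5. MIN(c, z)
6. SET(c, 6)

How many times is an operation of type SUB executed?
1

Counting SUB operations:
Step 2: SUB(c, z) ← SUB
Total: 1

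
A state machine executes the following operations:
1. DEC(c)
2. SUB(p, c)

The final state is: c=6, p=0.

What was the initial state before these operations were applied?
c=7, p=6

Working backwards:
Final state: c=6, p=0
Before step 2 (SUB(p, c)): c=6, p=6
Before step 1 (DEC(c)): c=7, p=6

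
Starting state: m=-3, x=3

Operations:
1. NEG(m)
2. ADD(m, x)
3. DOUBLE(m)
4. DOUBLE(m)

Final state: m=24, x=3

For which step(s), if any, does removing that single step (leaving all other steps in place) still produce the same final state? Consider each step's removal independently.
None - removing any single step changes the final result

Testing removal of each single step:
Without step 1: final = m=0, x=3 (different)
Without step 2: final = m=12, x=3 (different)
Without step 3: final = m=12, x=3 (different)
Without step 4: final = m=12, x=3 (different)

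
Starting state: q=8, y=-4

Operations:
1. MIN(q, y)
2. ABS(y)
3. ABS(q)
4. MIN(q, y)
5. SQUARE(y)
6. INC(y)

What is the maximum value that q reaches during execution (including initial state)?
8

Values of q at each step:
Initial: q = 8 ← maximum
After step 1: q = -4
After step 2: q = -4
After step 3: q = 4
After step 4: q = 4
After step 5: q = 4
After step 6: q = 4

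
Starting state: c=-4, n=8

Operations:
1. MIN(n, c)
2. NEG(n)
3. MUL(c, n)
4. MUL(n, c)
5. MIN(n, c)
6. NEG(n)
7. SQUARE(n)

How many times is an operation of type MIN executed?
2

Counting MIN operations:
Step 1: MIN(n, c) ← MIN
Step 5: MIN(n, c) ← MIN
Total: 2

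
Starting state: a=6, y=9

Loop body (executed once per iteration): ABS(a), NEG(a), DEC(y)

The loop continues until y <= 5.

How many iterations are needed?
4

Tracing iterations:
Initial: a=6, y=9
After iteration 1: a=-6, y=8
After iteration 2: a=-6, y=7
After iteration 3: a=-6, y=6
After iteration 4: a=-6, y=5
y <= 5 now holds, so the loop exits after 4 iterations.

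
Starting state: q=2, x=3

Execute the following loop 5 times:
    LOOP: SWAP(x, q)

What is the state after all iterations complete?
q=3, x=2

Iteration trace:
Start: q=2, x=3
After iteration 1: q=3, x=2
After iteration 2: q=2, x=3
After iteration 3: q=3, x=2
After iteration 4: q=2, x=3
After iteration 5: q=3, x=2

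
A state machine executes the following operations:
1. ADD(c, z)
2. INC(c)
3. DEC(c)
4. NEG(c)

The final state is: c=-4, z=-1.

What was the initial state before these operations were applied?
c=5, z=-1

Working backwards:
Final state: c=-4, z=-1
Before step 4 (NEG(c)): c=4, z=-1
Before step 3 (DEC(c)): c=5, z=-1
Before step 2 (INC(c)): c=4, z=-1
Before step 1 (ADD(c, z)): c=5, z=-1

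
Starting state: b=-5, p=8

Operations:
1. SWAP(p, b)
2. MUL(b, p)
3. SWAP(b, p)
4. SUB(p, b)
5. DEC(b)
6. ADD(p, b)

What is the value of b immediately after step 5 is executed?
b = -6

Tracing b through execution:
Initial: b = -5
After step 1 (SWAP(p, b)): b = 8
After step 2 (MUL(b, p)): b = -40
After step 3 (SWAP(b, p)): b = -5
After step 4 (SUB(p, b)): b = -5
After step 5 (DEC(b)): b = -6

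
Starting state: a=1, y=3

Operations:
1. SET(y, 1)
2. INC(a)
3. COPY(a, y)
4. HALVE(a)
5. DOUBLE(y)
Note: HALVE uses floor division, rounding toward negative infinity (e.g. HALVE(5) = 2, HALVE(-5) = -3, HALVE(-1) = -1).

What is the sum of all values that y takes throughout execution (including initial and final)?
9

Values of y at each step:
Initial: y = 3
After step 1: y = 1
After step 2: y = 1
After step 3: y = 1
After step 4: y = 1
After step 5: y = 2
Sum = 3 + 1 + 1 + 1 + 1 + 2 = 9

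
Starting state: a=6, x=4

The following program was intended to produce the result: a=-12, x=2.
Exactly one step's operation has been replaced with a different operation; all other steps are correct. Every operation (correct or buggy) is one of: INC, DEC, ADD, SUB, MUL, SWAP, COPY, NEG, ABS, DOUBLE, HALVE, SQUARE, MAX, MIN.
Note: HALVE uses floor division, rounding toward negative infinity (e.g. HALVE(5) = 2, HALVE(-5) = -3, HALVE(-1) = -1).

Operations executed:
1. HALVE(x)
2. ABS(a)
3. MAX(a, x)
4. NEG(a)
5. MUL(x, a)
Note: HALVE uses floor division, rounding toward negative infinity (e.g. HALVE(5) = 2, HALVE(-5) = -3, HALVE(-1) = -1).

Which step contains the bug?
Step 5

Trace with buggy code:
Initial: a=6, x=4
After step 1: a=6, x=2
After step 2: a=6, x=2
After step 3: a=6, x=2
After step 4: a=-6, x=2
After step 5: a=-6, x=-12
Actual final a=-6, x=-12 ≠ expected a=-12, x=2.
Step 5 is the only position where a single-operation replacement can produce the expected result.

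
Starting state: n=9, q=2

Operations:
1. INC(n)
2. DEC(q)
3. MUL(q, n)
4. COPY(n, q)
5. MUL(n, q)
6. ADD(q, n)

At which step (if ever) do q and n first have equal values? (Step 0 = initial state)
Step 3

q and n first become equal after step 3.

Comparing values at each step:
Initial: q=2, n=9
After step 1: q=2, n=10
After step 2: q=1, n=10
After step 3: q=10, n=10 ← equal!
After step 4: q=10, n=10 ← equal!
After step 5: q=10, n=100
After step 6: q=110, n=100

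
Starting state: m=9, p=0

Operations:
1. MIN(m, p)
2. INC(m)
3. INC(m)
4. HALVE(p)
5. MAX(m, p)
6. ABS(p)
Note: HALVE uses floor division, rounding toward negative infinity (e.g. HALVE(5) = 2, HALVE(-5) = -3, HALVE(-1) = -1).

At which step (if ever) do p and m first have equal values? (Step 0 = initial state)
Step 1

p and m first become equal after step 1.

Comparing values at each step:
Initial: p=0, m=9
After step 1: p=0, m=0 ← equal!
After step 2: p=0, m=1
After step 3: p=0, m=2
After step 4: p=0, m=2
After step 5: p=0, m=2
After step 6: p=0, m=2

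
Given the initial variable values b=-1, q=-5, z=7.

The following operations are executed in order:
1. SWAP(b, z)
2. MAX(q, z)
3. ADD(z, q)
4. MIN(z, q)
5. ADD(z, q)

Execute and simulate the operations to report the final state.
{b: 7, q: -1, z: -3}

Step-by-step execution:
Initial: b=-1, q=-5, z=7
After step 1 (SWAP(b, z)): b=7, q=-5, z=-1
After step 2 (MAX(q, z)): b=7, q=-1, z=-1
After step 3 (ADD(z, q)): b=7, q=-1, z=-2
After step 4 (MIN(z, q)): b=7, q=-1, z=-2
After step 5 (ADD(z, q)): b=7, q=-1, z=-3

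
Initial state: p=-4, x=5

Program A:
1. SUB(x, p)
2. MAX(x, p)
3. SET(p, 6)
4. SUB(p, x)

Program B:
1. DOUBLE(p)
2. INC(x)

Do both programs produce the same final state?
No

Program A final state: p=-3, x=9
Program B final state: p=-8, x=6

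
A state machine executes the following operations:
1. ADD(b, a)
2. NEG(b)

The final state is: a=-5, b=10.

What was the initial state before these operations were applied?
a=-5, b=-5

Working backwards:
Final state: a=-5, b=10
Before step 2 (NEG(b)): a=-5, b=-10
Before step 1 (ADD(b, a)): a=-5, b=-5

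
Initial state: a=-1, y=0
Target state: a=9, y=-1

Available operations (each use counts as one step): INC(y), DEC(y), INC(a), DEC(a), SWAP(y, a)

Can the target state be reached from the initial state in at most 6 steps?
No

The target state cannot be reached within 6 steps.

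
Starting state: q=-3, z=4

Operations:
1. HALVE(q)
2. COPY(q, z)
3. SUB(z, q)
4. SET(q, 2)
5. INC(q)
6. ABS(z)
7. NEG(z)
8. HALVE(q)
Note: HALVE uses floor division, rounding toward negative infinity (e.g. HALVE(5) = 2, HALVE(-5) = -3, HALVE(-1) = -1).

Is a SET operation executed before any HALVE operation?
No

First SET: step 4
First HALVE: step 1
Since 4 > 1, HALVE comes first.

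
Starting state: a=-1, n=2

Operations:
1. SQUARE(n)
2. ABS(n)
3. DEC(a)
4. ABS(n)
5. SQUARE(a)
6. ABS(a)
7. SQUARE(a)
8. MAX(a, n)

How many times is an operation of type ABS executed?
3

Counting ABS operations:
Step 2: ABS(n) ← ABS
Step 4: ABS(n) ← ABS
Step 6: ABS(a) ← ABS
Total: 3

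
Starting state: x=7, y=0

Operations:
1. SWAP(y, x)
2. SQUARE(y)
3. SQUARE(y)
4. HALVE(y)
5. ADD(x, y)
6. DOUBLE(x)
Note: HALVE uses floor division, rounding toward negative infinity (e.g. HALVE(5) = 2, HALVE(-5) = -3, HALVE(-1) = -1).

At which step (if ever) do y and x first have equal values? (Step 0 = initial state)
Step 5

y and x first become equal after step 5.

Comparing values at each step:
Initial: y=0, x=7
After step 1: y=7, x=0
After step 2: y=49, x=0
After step 3: y=2401, x=0
After step 4: y=1200, x=0
After step 5: y=1200, x=1200 ← equal!
After step 6: y=1200, x=2400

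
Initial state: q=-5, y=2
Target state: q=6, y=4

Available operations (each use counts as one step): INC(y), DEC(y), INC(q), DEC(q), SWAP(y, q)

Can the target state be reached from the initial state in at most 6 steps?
No

The target state cannot be reached within 6 steps.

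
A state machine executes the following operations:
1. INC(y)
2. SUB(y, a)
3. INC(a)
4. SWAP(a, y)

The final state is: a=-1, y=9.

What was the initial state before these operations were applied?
a=8, y=6

Working backwards:
Final state: a=-1, y=9
Before step 4 (SWAP(a, y)): a=9, y=-1
Before step 3 (INC(a)): a=8, y=-1
Before step 2 (SUB(y, a)): a=8, y=7
Before step 1 (INC(y)): a=8, y=6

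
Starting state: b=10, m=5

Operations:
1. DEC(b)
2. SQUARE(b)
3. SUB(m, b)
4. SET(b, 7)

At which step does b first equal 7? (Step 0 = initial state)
Step 4

Tracing b:
Initial: b = 10
After step 1: b = 9
After step 2: b = 81
After step 3: b = 81
After step 4: b = 7 ← first occurrence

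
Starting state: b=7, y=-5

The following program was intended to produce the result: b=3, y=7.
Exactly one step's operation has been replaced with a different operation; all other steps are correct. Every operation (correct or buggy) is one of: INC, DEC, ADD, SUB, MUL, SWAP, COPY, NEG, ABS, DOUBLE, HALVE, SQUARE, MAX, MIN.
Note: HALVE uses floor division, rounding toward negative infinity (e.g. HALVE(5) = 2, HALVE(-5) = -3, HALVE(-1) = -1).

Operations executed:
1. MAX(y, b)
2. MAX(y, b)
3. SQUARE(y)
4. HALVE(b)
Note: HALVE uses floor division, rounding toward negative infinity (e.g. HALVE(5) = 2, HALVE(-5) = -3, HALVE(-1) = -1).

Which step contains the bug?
Step 3

Trace with buggy code:
Initial: b=7, y=-5
After step 1: b=7, y=7
After step 2: b=7, y=7
After step 3: b=7, y=49
After step 4: b=3, y=49
Actual final b=3, y=49 ≠ expected b=3, y=7.
Step 3 is the only position where a single-operation replacement can produce the expected result.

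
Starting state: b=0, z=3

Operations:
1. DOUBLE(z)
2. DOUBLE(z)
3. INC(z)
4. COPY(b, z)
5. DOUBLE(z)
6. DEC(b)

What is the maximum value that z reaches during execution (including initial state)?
26

Values of z at each step:
Initial: z = 3
After step 1: z = 6
After step 2: z = 12
After step 3: z = 13
After step 4: z = 13
After step 5: z = 26 ← maximum
After step 6: z = 26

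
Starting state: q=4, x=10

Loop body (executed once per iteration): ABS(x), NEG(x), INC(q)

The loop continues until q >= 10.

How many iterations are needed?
6

Tracing iterations:
Initial: q=4, x=10
After iteration 1: q=5, x=-10
After iteration 2: q=6, x=-10
After iteration 3: q=7, x=-10
After iteration 4: q=8, x=-10
After iteration 5: q=9, x=-10
After iteration 6: q=10, x=-10
q >= 10 now holds, so the loop exits after 6 iterations.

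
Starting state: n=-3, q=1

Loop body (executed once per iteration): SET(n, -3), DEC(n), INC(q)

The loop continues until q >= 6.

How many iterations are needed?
5

Tracing iterations:
Initial: n=-3, q=1
After iteration 1: n=-4, q=2
After iteration 2: n=-4, q=3
After iteration 3: n=-4, q=4
After iteration 4: n=-4, q=5
After iteration 5: n=-4, q=6
q >= 6 now holds, so the loop exits after 5 iterations.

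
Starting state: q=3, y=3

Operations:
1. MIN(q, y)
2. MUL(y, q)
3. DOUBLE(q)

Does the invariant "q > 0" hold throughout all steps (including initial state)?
Yes

The invariant holds at every step.

State at each step:
Initial: q=3, y=3
After step 1: q=3, y=3
After step 2: q=3, y=9
After step 3: q=6, y=9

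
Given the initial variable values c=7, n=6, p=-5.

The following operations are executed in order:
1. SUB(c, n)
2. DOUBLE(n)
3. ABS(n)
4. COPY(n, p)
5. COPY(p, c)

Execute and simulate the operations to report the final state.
{c: 1, n: -5, p: 1}

Step-by-step execution:
Initial: c=7, n=6, p=-5
After step 1 (SUB(c, n)): c=1, n=6, p=-5
After step 2 (DOUBLE(n)): c=1, n=12, p=-5
After step 3 (ABS(n)): c=1, n=12, p=-5
After step 4 (COPY(n, p)): c=1, n=-5, p=-5
After step 5 (COPY(p, c)): c=1, n=-5, p=1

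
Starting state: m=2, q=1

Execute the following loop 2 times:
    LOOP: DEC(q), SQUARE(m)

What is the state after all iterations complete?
m=16, q=-1

Iteration trace:
Start: m=2, q=1
After iteration 1: m=4, q=0
After iteration 2: m=16, q=-1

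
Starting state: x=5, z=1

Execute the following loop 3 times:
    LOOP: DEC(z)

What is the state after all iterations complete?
x=5, z=-2

Iteration trace:
Start: x=5, z=1
After iteration 1: x=5, z=0
After iteration 2: x=5, z=-1
After iteration 3: x=5, z=-2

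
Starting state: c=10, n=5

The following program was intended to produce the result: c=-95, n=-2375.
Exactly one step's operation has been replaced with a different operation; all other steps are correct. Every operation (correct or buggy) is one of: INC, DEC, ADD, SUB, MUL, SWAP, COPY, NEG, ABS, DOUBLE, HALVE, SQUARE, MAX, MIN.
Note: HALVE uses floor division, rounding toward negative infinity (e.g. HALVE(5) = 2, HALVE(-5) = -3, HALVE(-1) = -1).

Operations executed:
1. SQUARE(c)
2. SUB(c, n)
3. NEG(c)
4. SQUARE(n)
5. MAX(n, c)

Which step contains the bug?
Step 5

Trace with buggy code:
Initial: c=10, n=5
After step 1: c=100, n=5
After step 2: c=95, n=5
After step 3: c=-95, n=5
After step 4: c=-95, n=25
After step 5: c=-95, n=25
Actual final c=-95, n=25 ≠ expected c=-95, n=-2375.
Step 5 is the only position where a single-operation replacement can produce the expected result.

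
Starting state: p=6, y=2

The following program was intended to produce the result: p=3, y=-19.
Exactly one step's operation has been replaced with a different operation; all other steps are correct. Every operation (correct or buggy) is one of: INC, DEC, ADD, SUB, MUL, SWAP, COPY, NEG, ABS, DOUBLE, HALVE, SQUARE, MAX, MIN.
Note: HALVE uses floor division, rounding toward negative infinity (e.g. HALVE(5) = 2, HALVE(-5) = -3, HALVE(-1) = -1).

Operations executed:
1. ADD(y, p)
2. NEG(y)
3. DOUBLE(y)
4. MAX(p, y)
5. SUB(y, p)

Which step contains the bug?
Step 4

Trace with buggy code:
Initial: p=6, y=2
After step 1: p=6, y=8
After step 2: p=6, y=-8
After step 3: p=6, y=-16
After step 4: p=6, y=-16
After step 5: p=6, y=-22
Actual final p=6, y=-22 ≠ expected p=3, y=-19.
Step 4 is the only position where a single-operation replacement can produce the expected result.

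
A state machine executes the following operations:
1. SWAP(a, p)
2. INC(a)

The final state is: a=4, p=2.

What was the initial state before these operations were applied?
a=2, p=3

Working backwards:
Final state: a=4, p=2
Before step 2 (INC(a)): a=3, p=2
Before step 1 (SWAP(a, p)): a=2, p=3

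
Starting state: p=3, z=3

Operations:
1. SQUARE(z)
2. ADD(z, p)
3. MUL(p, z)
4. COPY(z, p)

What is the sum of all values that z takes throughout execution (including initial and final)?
72

Values of z at each step:
Initial: z = 3
After step 1: z = 9
After step 2: z = 12
After step 3: z = 12
After step 4: z = 36
Sum = 3 + 9 + 12 + 12 + 36 = 72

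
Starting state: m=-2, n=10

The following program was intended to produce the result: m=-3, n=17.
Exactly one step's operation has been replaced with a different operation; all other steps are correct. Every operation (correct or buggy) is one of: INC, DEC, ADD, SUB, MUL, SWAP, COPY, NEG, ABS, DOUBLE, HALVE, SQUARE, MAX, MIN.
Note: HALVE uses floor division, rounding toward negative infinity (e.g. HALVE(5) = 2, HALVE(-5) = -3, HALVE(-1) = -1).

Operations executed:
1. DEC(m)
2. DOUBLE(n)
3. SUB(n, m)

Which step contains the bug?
Step 3

Trace with buggy code:
Initial: m=-2, n=10
After step 1: m=-3, n=10
After step 2: m=-3, n=20
After step 3: m=-3, n=23
Actual final m=-3, n=23 ≠ expected m=-3, n=17.
Step 3 is the only position where a single-operation replacement can produce the expected result.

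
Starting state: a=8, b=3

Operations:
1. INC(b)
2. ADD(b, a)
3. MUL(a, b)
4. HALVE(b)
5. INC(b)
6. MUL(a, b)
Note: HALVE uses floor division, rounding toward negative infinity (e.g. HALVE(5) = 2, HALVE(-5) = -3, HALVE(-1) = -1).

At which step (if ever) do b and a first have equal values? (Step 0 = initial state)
Never

b and a never become equal during execution.

Comparing values at each step:
Initial: b=3, a=8
After step 1: b=4, a=8
After step 2: b=12, a=8
After step 3: b=12, a=96
After step 4: b=6, a=96
After step 5: b=7, a=96
After step 6: b=7, a=672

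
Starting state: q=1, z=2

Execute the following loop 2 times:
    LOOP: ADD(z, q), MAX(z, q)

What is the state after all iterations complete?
q=1, z=4

Iteration trace:
Start: q=1, z=2
After iteration 1: q=1, z=3
After iteration 2: q=1, z=4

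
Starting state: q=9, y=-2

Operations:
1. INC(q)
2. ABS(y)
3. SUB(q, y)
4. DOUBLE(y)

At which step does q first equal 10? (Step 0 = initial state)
Step 1

Tracing q:
Initial: q = 9
After step 1: q = 10 ← first occurrence
After step 2: q = 10
After step 3: q = 8
After step 4: q = 8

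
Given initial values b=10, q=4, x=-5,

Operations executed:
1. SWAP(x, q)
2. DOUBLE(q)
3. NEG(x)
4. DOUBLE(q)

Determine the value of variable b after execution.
b = 10

Tracing execution:
Step 1: SWAP(x, q) → b = 10
Step 2: DOUBLE(q) → b = 10
Step 3: NEG(x) → b = 10
Step 4: DOUBLE(q) → b = 10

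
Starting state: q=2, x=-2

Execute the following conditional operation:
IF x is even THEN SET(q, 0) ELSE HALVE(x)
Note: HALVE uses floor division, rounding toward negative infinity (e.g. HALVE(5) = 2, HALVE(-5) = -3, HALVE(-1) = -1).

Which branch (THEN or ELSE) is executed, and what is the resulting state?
Branch: THEN, Final state: q=0, x=-2

Evaluating condition: x is even
Condition is True, so THEN branch executes
After SET(q, 0): q=0, x=-2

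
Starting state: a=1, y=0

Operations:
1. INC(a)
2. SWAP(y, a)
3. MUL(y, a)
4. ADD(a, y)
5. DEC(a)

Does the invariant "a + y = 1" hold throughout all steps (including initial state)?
No, violated after step 1

The invariant is violated after step 1.

State at each step:
Initial: a=1, y=0
After step 1: a=2, y=0
After step 2: a=0, y=2
After step 3: a=0, y=0
After step 4: a=0, y=0
After step 5: a=-1, y=0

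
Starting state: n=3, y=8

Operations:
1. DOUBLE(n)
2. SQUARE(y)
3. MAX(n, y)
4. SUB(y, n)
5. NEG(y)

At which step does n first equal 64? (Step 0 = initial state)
Step 3

Tracing n:
Initial: n = 3
After step 1: n = 6
After step 2: n = 6
After step 3: n = 64 ← first occurrence
After step 4: n = 64
After step 5: n = 64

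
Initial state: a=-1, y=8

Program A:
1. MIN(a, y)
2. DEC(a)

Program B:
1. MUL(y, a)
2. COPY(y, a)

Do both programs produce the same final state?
No

Program A final state: a=-2, y=8
Program B final state: a=-1, y=-1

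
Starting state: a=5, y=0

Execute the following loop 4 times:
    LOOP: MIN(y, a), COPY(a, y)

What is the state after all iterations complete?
a=0, y=0

Iteration trace:
Start: a=5, y=0
After iteration 1: a=0, y=0
After iteration 2: a=0, y=0
After iteration 3: a=0, y=0
After iteration 4: a=0, y=0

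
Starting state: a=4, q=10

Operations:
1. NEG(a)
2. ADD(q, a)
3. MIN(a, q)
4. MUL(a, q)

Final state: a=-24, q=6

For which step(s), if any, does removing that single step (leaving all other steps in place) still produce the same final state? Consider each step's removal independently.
Step(s) 3

Testing removal of each single step:
Without step 1: final = a=56, q=14 (different)
Without step 2: final = a=-40, q=10 (different)
Without step 3: final = a=-24, q=6 (same)
Without step 4: final = a=-4, q=6 (different)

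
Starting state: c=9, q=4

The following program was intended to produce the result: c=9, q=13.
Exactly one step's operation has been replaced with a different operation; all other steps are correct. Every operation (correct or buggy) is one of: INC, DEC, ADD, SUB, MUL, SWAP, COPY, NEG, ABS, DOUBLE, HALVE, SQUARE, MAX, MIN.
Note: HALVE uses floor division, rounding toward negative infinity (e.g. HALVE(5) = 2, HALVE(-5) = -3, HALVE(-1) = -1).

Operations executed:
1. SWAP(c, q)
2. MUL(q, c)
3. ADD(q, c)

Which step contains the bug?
Step 2

Trace with buggy code:
Initial: c=9, q=4
After step 1: c=4, q=9
After step 2: c=4, q=36
After step 3: c=4, q=40
Actual final c=4, q=40 ≠ expected c=9, q=13.
Step 2 is the only position where a single-operation replacement can produce the expected result.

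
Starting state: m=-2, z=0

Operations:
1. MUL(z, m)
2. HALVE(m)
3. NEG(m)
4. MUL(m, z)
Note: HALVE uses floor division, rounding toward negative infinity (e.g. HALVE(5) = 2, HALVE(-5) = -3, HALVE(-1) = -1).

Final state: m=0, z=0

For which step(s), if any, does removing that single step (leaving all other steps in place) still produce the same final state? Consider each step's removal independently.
Step(s) 1, 2, 3

Testing removal of each single step:
Without step 1: final = m=0, z=0 (same)
Without step 2: final = m=0, z=0 (same)
Without step 3: final = m=0, z=0 (same)
Without step 4: final = m=1, z=0 (different)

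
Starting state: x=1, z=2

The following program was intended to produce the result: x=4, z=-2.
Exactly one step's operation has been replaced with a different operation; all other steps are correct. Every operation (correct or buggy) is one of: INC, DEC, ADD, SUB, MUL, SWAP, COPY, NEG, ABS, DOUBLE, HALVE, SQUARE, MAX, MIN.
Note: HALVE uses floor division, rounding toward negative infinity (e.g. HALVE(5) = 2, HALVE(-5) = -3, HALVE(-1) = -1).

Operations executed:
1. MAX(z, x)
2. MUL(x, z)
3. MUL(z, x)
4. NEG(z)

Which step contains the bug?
Step 3

Trace with buggy code:
Initial: x=1, z=2
After step 1: x=1, z=2
After step 2: x=2, z=2
After step 3: x=2, z=4
After step 4: x=2, z=-4
Actual final x=2, z=-4 ≠ expected x=4, z=-2.
Step 3 is the only position where a single-operation replacement can produce the expected result.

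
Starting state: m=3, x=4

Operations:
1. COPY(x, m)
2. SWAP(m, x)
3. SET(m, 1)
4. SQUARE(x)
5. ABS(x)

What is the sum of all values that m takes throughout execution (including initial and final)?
12

Values of m at each step:
Initial: m = 3
After step 1: m = 3
After step 2: m = 3
After step 3: m = 1
After step 4: m = 1
After step 5: m = 1
Sum = 3 + 3 + 3 + 1 + 1 + 1 = 12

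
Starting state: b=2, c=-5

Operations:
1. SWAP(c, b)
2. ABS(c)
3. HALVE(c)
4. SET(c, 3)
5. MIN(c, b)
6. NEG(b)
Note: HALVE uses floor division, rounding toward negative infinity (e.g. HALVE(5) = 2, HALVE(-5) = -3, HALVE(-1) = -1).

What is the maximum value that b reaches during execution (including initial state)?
5

Values of b at each step:
Initial: b = 2
After step 1: b = -5
After step 2: b = -5
After step 3: b = -5
After step 4: b = -5
After step 5: b = -5
After step 6: b = 5 ← maximum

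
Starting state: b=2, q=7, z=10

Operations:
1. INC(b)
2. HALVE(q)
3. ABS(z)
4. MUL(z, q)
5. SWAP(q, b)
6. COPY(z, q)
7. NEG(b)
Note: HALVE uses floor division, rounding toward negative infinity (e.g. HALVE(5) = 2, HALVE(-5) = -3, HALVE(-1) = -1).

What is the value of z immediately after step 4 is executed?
z = 30

Tracing z through execution:
Initial: z = 10
After step 1 (INC(b)): z = 10
After step 2 (HALVE(q)): z = 10
After step 3 (ABS(z)): z = 10
After step 4 (MUL(z, q)): z = 30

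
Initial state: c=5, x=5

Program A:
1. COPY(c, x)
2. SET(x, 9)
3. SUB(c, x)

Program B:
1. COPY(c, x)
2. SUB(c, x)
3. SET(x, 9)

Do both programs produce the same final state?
No

Program A final state: c=-4, x=9
Program B final state: c=0, x=9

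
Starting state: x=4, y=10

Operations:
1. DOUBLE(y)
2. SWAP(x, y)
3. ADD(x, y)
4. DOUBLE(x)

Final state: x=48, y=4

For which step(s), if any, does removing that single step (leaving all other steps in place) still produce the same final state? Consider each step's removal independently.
None - removing any single step changes the final result

Testing removal of each single step:
Without step 1: final = x=28, y=4 (different)
Without step 2: final = x=48, y=20 (different)
Without step 3: final = x=40, y=4 (different)
Without step 4: final = x=24, y=4 (different)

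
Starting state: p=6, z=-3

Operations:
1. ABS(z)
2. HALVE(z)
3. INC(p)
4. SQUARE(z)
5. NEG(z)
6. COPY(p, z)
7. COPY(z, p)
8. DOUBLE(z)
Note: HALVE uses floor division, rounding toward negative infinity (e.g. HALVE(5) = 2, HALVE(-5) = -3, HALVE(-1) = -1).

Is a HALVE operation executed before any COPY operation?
Yes

First HALVE: step 2
First COPY: step 6
Since 2 < 6, HALVE comes first.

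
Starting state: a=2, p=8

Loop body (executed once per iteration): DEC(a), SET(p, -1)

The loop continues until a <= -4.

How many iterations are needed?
6

Tracing iterations:
Initial: a=2, p=8
After iteration 1: a=1, p=-1
After iteration 2: a=0, p=-1
After iteration 3: a=-1, p=-1
After iteration 4: a=-2, p=-1
After iteration 5: a=-3, p=-1
After iteration 6: a=-4, p=-1
a <= -4 now holds, so the loop exits after 6 iterations.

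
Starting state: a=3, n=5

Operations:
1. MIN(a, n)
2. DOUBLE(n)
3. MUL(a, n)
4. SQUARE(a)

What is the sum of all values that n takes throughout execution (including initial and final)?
40

Values of n at each step:
Initial: n = 5
After step 1: n = 5
After step 2: n = 10
After step 3: n = 10
After step 4: n = 10
Sum = 5 + 5 + 10 + 10 + 10 = 40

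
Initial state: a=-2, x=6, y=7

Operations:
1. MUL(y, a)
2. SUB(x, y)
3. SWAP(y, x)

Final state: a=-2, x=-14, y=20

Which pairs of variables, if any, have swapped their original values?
None

Comparing initial and final values:
x: 6 → -14
a: -2 → -2
y: 7 → 20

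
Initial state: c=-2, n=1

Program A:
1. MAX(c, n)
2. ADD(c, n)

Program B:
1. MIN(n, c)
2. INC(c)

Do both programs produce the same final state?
No

Program A final state: c=2, n=1
Program B final state: c=-1, n=-2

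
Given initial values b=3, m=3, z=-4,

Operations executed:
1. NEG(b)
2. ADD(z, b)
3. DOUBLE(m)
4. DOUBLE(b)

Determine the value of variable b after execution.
b = -6

Tracing execution:
Step 1: NEG(b) → b = -3
Step 2: ADD(z, b) → b = -3
Step 3: DOUBLE(m) → b = -3
Step 4: DOUBLE(b) → b = -6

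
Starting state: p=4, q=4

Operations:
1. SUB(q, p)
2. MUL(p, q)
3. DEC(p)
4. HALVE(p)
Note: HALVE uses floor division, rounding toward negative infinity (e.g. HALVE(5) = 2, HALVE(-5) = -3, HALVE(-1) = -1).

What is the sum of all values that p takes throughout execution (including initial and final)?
6

Values of p at each step:
Initial: p = 4
After step 1: p = 4
After step 2: p = 0
After step 3: p = -1
After step 4: p = -1
Sum = 4 + 4 + 0 + -1 + -1 = 6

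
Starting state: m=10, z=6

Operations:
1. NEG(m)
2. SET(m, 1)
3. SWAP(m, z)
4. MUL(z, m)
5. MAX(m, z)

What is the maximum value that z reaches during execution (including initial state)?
6

Values of z at each step:
Initial: z = 6 ← maximum
After step 1: z = 6
After step 2: z = 6
After step 3: z = 1
After step 4: z = 6
After step 5: z = 6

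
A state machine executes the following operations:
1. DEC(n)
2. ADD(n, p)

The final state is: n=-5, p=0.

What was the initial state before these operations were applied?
n=-4, p=0

Working backwards:
Final state: n=-5, p=0
Before step 2 (ADD(n, p)): n=-5, p=0
Before step 1 (DEC(n)): n=-4, p=0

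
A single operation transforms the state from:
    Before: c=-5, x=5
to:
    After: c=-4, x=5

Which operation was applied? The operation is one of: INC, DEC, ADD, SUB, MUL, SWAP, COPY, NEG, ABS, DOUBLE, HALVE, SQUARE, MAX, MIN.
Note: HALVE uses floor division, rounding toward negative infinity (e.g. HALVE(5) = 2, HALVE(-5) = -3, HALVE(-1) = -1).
INC(c)

Analyzing the change:
Before: c=-5, x=5
After: c=-4, x=5
Variable c changed from -5 to -4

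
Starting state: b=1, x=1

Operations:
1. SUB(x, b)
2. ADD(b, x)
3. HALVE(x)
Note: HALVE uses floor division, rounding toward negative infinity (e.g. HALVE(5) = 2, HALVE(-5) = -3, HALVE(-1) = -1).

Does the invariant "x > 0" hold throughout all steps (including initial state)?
No, violated after step 1

The invariant is violated after step 1.

State at each step:
Initial: b=1, x=1
After step 1: b=1, x=0
After step 2: b=1, x=0
After step 3: b=1, x=0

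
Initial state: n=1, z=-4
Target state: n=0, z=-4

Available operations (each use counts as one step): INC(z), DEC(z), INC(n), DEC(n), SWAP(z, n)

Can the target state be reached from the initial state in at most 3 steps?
Yes

Path (1 step): DEC(n)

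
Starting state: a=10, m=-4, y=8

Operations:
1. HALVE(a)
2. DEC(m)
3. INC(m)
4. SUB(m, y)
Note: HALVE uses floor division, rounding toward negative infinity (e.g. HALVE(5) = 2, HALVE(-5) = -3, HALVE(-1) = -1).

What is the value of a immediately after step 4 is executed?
a = 5

Tracing a through execution:
Initial: a = 10
After step 1 (HALVE(a)): a = 5
After step 2 (DEC(m)): a = 5
After step 3 (INC(m)): a = 5
After step 4 (SUB(m, y)): a = 5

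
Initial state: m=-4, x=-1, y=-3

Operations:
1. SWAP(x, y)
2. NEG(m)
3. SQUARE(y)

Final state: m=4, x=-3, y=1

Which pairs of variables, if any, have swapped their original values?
None

Comparing initial and final values:
x: -1 → -3
y: -3 → 1
m: -4 → 4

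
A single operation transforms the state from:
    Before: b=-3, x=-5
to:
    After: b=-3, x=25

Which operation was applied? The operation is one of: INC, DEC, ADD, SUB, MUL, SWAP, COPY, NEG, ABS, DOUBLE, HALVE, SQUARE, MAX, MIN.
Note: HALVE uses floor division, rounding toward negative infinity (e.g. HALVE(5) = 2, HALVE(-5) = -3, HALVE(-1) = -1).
SQUARE(x)

Analyzing the change:
Before: b=-3, x=-5
After: b=-3, x=25
Variable x changed from -5 to 25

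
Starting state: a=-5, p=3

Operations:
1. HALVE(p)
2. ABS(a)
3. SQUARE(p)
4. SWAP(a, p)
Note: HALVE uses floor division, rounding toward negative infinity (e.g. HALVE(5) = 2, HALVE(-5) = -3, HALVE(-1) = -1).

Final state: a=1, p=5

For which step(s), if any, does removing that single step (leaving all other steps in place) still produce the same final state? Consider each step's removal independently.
Step(s) 3

Testing removal of each single step:
Without step 1: final = a=9, p=5 (different)
Without step 2: final = a=1, p=-5 (different)
Without step 3: final = a=1, p=5 (same)
Without step 4: final = a=5, p=1 (different)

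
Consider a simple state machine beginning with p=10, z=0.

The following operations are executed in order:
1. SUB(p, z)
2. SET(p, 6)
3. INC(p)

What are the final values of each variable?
{p: 7, z: 0}

Step-by-step execution:
Initial: p=10, z=0
After step 1 (SUB(p, z)): p=10, z=0
After step 2 (SET(p, 6)): p=6, z=0
After step 3 (INC(p)): p=7, z=0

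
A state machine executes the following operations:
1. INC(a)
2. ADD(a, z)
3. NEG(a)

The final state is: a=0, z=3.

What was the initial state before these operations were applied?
a=-4, z=3

Working backwards:
Final state: a=0, z=3
Before step 3 (NEG(a)): a=0, z=3
Before step 2 (ADD(a, z)): a=-3, z=3
Before step 1 (INC(a)): a=-4, z=3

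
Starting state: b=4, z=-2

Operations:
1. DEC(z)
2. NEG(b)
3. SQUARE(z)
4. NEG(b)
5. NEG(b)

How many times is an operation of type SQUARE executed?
1

Counting SQUARE operations:
Step 3: SQUARE(z) ← SQUARE
Total: 1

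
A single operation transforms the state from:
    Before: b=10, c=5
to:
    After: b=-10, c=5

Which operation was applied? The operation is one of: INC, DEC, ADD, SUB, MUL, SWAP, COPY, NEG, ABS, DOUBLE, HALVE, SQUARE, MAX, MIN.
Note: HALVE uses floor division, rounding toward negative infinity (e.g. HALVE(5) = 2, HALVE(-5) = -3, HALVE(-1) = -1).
NEG(b)

Analyzing the change:
Before: b=10, c=5
After: b=-10, c=5
Variable b changed from 10 to -10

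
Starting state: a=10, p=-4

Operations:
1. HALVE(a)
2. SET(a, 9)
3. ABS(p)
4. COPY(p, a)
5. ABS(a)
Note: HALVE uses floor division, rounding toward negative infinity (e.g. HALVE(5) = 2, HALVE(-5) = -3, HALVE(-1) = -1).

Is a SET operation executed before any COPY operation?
Yes

First SET: step 2
First COPY: step 4
Since 2 < 4, SET comes first.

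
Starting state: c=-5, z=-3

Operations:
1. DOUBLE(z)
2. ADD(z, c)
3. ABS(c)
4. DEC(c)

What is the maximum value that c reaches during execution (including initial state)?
5

Values of c at each step:
Initial: c = -5
After step 1: c = -5
After step 2: c = -5
After step 3: c = 5 ← maximum
After step 4: c = 4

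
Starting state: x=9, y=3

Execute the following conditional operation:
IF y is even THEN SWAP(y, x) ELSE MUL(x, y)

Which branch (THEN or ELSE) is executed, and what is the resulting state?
Branch: ELSE, Final state: x=27, y=3

Evaluating condition: y is even
Condition is False, so ELSE branch executes
After MUL(x, y): x=27, y=3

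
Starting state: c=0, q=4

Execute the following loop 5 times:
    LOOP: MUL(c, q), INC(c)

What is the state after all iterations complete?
c=341, q=4

Iteration trace:
Start: c=0, q=4
After iteration 1: c=1, q=4
After iteration 2: c=5, q=4
After iteration 3: c=21, q=4
After iteration 4: c=85, q=4
After iteration 5: c=341, q=4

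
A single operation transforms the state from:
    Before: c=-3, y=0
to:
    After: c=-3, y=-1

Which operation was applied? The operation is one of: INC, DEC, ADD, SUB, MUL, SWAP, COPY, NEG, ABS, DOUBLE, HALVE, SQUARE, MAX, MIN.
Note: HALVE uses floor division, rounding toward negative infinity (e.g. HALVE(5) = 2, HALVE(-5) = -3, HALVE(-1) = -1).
DEC(y)

Analyzing the change:
Before: c=-3, y=0
After: c=-3, y=-1
Variable y changed from 0 to -1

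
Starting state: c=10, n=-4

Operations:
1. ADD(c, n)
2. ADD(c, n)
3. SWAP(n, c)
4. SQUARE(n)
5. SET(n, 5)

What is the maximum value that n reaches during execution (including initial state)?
5

Values of n at each step:
Initial: n = -4
After step 1: n = -4
After step 2: n = -4
After step 3: n = 2
After step 4: n = 4
After step 5: n = 5 ← maximum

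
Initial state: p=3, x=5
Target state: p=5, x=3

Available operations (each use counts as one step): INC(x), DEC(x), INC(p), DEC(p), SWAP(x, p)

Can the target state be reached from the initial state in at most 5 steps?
Yes

Path (1 step): SWAP(x, p)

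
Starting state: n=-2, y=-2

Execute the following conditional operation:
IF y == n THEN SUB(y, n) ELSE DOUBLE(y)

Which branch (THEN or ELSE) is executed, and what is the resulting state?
Branch: THEN, Final state: n=-2, y=0

Evaluating condition: y == n
y = -2, n = -2
Condition is True, so THEN branch executes
After SUB(y, n): n=-2, y=0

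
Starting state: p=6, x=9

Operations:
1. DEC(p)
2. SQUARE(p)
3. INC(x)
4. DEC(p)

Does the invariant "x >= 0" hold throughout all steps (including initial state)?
Yes

The invariant holds at every step.

State at each step:
Initial: p=6, x=9
After step 1: p=5, x=9
After step 2: p=25, x=9
After step 3: p=25, x=10
After step 4: p=24, x=10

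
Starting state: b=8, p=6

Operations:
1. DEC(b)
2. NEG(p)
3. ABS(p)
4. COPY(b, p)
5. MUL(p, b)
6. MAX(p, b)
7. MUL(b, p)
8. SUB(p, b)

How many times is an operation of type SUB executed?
1

Counting SUB operations:
Step 8: SUB(p, b) ← SUB
Total: 1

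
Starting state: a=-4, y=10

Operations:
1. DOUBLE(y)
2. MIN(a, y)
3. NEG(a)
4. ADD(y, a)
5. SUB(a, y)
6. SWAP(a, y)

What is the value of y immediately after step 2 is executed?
y = 20

Tracing y through execution:
Initial: y = 10
After step 1 (DOUBLE(y)): y = 20
After step 2 (MIN(a, y)): y = 20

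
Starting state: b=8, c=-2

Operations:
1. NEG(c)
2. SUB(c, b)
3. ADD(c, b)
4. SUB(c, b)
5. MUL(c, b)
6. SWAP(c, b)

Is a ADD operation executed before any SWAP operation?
Yes

First ADD: step 3
First SWAP: step 6
Since 3 < 6, ADD comes first.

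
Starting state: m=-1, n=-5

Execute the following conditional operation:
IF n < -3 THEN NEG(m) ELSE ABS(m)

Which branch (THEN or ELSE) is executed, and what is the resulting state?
Branch: THEN, Final state: m=1, n=-5

Evaluating condition: n < -3
n = -5
Condition is True, so THEN branch executes
After NEG(m): m=1, n=-5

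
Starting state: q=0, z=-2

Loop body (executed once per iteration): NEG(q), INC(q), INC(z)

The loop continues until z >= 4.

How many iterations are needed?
6

Tracing iterations:
Initial: q=0, z=-2
After iteration 1: q=1, z=-1
After iteration 2: q=0, z=0
After iteration 3: q=1, z=1
After iteration 4: q=0, z=2
After iteration 5: q=1, z=3
After iteration 6: q=0, z=4
z >= 4 now holds, so the loop exits after 6 iterations.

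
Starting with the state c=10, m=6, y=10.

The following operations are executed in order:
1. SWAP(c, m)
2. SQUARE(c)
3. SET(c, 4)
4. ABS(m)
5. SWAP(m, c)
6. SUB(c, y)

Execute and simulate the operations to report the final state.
{c: 0, m: 4, y: 10}

Step-by-step execution:
Initial: c=10, m=6, y=10
After step 1 (SWAP(c, m)): c=6, m=10, y=10
After step 2 (SQUARE(c)): c=36, m=10, y=10
After step 3 (SET(c, 4)): c=4, m=10, y=10
After step 4 (ABS(m)): c=4, m=10, y=10
After step 5 (SWAP(m, c)): c=10, m=4, y=10
After step 6 (SUB(c, y)): c=0, m=4, y=10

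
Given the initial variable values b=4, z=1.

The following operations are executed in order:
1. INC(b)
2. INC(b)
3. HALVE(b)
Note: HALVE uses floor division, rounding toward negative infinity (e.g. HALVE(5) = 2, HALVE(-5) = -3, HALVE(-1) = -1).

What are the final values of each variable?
{b: 3, z: 1}

Step-by-step execution:
Initial: b=4, z=1
After step 1 (INC(b)): b=5, z=1
After step 2 (INC(b)): b=6, z=1
After step 3 (HALVE(b)): b=3, z=1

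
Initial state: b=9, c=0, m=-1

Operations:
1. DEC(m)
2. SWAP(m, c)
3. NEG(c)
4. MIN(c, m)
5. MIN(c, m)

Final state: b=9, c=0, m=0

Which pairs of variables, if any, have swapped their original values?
None

Comparing initial and final values:
b: 9 → 9
c: 0 → 0
m: -1 → 0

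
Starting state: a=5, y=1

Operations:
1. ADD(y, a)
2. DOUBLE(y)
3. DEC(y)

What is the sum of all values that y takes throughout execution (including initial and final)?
30

Values of y at each step:
Initial: y = 1
After step 1: y = 6
After step 2: y = 12
After step 3: y = 11
Sum = 1 + 6 + 12 + 11 = 30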